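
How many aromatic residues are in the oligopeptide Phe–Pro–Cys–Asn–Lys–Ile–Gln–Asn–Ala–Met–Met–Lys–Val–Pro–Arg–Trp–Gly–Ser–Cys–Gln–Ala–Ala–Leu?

Phenylalanine (F), tryptophan (W), and tyrosine (Y) have aromatic ring side chains.
Matching residues: Phe1, Trp16.

2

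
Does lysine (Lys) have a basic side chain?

K, R, and H are the three residues with basic side chains (ε-amine, guanidinium, and imidazole respectively).
Lysine is in this group.

Yes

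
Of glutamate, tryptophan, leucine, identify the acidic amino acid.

Aspartate (D) and glutamate (E) have carboxylic-acid side chains and are the acidic amino acids.
Of the listed options, only glutamate belongs to this group.

glutamate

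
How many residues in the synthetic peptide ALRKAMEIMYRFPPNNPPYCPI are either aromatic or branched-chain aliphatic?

6

Aromatic: F, W, Y. Branched-chain aliphatic: I, L, V.
Aromatic residues here: Y10, F12, Y19 (3).
Branched-chain aliphatic residues here: L2, I8, I22 (3).
The two groups share no amino acid, so total = 3 + 3 = 6.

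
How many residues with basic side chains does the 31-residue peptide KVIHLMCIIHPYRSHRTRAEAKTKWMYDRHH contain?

K, R, and H are the three residues with basic side chains (ε-amine, guanidinium, and imidazole respectively).
Matching residues: K1, H4, H10, R13, H15, R16, R18, K22, K24, R29, H30, H31.

12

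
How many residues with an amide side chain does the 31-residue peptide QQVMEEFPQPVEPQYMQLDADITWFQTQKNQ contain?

9

Only N (asparagine) and Q (glutamine) carry a side-chain carboxamide.
Matching residues: Q1, Q2, Q9, Q14, Q17, Q26, Q28, N30, Q31.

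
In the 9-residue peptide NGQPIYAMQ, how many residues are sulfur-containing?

Cysteine (C, thiol) and methionine (M, thioether) are the two sulfur-containing amino acids.
Matching residues: M8.

1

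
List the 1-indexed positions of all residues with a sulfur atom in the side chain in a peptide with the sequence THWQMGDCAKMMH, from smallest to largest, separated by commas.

Only Cys (C) and Met (M) have a sulfur atom in the side chain.
Matching residues: M5, C8, M11, M12.

5, 8, 11, 12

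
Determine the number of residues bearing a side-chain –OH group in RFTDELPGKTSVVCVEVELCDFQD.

3

Serine (S), threonine (T), and tyrosine (Y) each carry a hydroxyl group on the side chain.
Matching residues: T3, T10, S11.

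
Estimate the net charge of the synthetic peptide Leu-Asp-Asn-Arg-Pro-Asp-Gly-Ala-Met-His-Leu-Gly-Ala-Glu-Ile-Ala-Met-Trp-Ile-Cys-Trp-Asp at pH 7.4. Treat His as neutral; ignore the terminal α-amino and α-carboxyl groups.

The side chains ionized at physiological pH are Lys/Arg (+1) and Asp/Glu (−1); with His treated as neutral, nothing else contributes.
Positive (K, R): Arg4 → +1.
Negative (D, E): Asp2, Asp6, Glu14, Asp22 → −4.
Net charge = (+1) + (−4) = −3.

-3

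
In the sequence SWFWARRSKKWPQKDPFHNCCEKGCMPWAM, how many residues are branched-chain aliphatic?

Valine (V), leucine (L), and isoleucine (I) are the branched-chain amino acids.
None of the 30 residues belong to this group.

0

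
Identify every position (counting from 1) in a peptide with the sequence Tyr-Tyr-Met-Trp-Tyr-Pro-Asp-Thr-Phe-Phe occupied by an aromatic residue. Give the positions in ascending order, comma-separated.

1, 2, 4, 5, 9, 10

Phenylalanine (F), tryptophan (W), and tyrosine (Y) have aromatic ring side chains.
Matching residues: Tyr1, Tyr2, Trp4, Tyr5, Phe9, Phe10.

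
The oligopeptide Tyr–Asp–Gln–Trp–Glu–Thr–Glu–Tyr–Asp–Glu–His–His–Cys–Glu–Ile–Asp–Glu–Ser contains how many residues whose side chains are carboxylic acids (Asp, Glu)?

8

Matching residues: Asp2, Glu5, Glu7, Asp9, Glu10, Glu14, Asp16, Glu17.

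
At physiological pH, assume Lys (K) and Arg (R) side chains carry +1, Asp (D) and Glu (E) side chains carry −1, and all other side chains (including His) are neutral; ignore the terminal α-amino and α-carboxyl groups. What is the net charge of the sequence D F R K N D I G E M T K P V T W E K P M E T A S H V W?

-1

Positive (K, R): R3, K4, K12, K18 → +4.
Negative (D, E): D1, D6, E9, E17, E21 → −5.
Net charge = (+4) + (−5) = −1.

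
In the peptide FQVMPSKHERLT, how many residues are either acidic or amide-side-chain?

2

Acidic: D, E. Amide-side-chain: N, Q.
Acidic residues here: E9 (1).
Amide-side-chain residues here: Q2 (1).
The two groups share no amino acid, so total = 1 + 1 = 2.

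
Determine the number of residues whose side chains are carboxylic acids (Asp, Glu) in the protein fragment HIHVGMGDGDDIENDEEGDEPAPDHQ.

10

Matching residues: D8, D10, D11, E13, D15, E16, E17, D19, E20, D24.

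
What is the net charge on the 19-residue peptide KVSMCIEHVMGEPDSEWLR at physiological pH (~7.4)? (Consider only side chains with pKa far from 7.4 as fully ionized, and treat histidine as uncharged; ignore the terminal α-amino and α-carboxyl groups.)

-2

At pH ~7.4 the Lys and Arg side chains are protonated (+1), the Asp and Glu side chains are deprotonated (−1), and with His taken as neutral all other side chains carry no charge.
Positive (K, R): K1, R19 → +2.
Negative (D, E): E7, E12, D14, E16 → −4.
Net charge = (+2) + (−4) = −2.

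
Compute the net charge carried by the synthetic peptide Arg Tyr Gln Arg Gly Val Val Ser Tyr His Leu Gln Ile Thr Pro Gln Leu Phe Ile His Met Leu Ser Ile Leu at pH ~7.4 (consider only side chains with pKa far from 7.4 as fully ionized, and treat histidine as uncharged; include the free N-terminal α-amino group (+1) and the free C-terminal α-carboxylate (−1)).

Near pH 7.4, K and R contribute +1 each, D and E contribute −1 each, and every other side chain (His included, as stated) is uncharged.
Positive (K, R): Arg1, Arg4 → +2.
Negative (D, E): none → −0.
The N-terminus (+1) and C-terminus (−1) cancel.
Net charge = (+2) + (−0) = +2.

+2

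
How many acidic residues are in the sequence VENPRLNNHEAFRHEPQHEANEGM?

5

Only D (aspartate) and E (glutamate) carry a side-chain carboxylic acid.
Matching residues: E2, E10, E15, E19, E22.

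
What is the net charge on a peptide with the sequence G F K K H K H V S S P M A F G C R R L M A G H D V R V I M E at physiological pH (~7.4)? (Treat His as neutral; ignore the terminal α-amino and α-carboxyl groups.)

+4

The side chains ionized at physiological pH are Lys/Arg (+1) and Asp/Glu (−1); with His treated as neutral, nothing else contributes.
Positive (K, R): K3, K4, K6, R17, R18, R26 → +6.
Negative (D, E): D24, E30 → −2.
Net charge = (+6) + (−2) = +4.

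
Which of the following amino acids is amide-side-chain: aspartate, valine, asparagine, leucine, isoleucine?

asparagine

Only N (asparagine) and Q (glutamine) carry a side-chain carboxamide.
Of the listed options, only asparagine belongs to this group.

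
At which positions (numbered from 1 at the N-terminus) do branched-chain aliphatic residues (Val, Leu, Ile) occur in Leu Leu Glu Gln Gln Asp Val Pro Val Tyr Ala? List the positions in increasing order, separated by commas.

1, 2, 7, 9

Matching residues: Leu1, Leu2, Val7, Val9.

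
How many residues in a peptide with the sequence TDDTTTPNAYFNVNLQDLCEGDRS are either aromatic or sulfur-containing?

3

Aromatic: F, W, Y. Sulfur-containing: C, M.
Aromatic residues here: Y10, F11 (2).
Sulfur-containing residues here: C19 (1).
The two groups share no amino acid, so total = 2 + 1 = 3.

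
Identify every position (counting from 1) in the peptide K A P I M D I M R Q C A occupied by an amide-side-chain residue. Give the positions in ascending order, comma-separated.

10

Asparagine (N) and glutamine (Q) have uncharged amide side chains.
Matching residues: Q10.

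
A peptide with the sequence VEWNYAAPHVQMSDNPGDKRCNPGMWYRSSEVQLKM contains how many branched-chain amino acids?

Valine (V), leucine (L), and isoleucine (I) are the branched-chain amino acids.
Matching residues: V1, V10, V32, L34.

4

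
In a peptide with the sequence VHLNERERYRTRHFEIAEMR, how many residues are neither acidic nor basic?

9

Acidic: D, E. Basic: K, R, H. All other residues are neither.
Matching residues: V1, L3, N4, Y9, T11, F14, I16, A17, M19.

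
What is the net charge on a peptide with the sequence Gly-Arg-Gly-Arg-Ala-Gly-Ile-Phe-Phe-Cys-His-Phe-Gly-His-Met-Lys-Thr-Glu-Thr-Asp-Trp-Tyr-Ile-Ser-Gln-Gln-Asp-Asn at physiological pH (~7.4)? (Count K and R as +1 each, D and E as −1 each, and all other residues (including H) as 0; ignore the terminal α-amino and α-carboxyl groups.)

Positive (K, R): Arg2, Arg4, Lys16 → +3.
Negative (D, E): Glu18, Asp20, Asp27 → −3.
Net charge = (+3) + (−3) = 0.

0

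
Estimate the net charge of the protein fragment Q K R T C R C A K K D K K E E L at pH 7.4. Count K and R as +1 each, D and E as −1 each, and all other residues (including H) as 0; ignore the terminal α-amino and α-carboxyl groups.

+4

Positive (K, R): K2, R3, R6, K9, K10, K12, K13 → +7.
Negative (D, E): D11, E14, E15 → −3.
Net charge = (+7) + (−3) = +4.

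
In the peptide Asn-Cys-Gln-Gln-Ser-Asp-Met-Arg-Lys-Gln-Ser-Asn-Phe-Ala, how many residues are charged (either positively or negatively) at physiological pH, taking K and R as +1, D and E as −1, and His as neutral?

3

Charged side chains at pH ~7.4: K, R (positive); D, E (negative).
Matching residues: Asp6, Arg8, Lys9.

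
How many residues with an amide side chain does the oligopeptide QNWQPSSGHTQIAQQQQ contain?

Asparagine (N) and glutamine (Q) have uncharged amide side chains.
Matching residues: Q1, N2, Q4, Q11, Q14, Q15, Q16, Q17.

8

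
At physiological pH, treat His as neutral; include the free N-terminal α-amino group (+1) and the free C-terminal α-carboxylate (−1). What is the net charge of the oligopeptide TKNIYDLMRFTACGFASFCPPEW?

0

The side chains ionized at physiological pH are Lys/Arg (+1) and Asp/Glu (−1); with His treated as neutral, nothing else contributes.
Positive (K, R): K2, R9 → +2.
Negative (D, E): D6, E22 → −2.
The N-terminus (+1) and C-terminus (−1) cancel.
Net charge = (+2) + (−2) = 0.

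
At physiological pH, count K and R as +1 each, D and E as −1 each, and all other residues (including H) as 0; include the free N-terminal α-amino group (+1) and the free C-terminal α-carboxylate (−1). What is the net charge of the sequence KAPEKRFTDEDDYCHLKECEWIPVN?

-3

Positive (K, R): K1, K5, R6, K17 → +4.
Negative (D, E): E4, D9, E10, D11, D12, E18, E20 → −7.
The N-terminus (+1) and C-terminus (−1) cancel.
Net charge = (+4) + (−7) = −3.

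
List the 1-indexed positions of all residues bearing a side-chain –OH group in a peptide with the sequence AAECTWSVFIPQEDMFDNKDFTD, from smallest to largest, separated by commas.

5, 7, 22

S, T, and Y are the three residues with a side-chain hydroxyl.
Matching residues: T5, S7, T22.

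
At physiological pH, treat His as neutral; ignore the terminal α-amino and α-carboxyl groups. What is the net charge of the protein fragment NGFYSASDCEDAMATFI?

The side chains ionized at physiological pH are Lys/Arg (+1) and Asp/Glu (−1); with His treated as neutral, nothing else contributes.
Positive (K, R): none → +0.
Negative (D, E): D8, E10, D11 → −3.
Net charge = (+0) + (−3) = −3.

-3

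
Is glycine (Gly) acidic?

No

Aspartate (D) and glutamate (E) have carboxylic-acid side chains and are the acidic amino acids.
Glycine is not in this group.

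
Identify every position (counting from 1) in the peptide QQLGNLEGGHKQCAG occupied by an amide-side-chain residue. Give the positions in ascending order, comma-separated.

Matching residues: Q1, Q2, N5, Q12.

1, 2, 5, 12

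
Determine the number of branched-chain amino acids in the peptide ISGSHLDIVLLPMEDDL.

Valine (V), leucine (L), and isoleucine (I) are the branched-chain amino acids.
Matching residues: I1, L6, I8, V9, L10, L11, L17.

7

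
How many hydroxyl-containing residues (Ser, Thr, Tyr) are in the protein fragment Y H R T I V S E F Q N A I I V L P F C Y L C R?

4

Matching residues: Y1, T4, S7, Y20.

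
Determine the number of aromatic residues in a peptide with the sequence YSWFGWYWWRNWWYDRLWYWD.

The aromatic amino acids are Phe (F, benzyl), Trp (W, indole), and Tyr (Y, phenol).
Matching residues: Y1, W3, F4, W6, Y7, W8, W9, W12, W13, Y14, W18, Y19, W20.

13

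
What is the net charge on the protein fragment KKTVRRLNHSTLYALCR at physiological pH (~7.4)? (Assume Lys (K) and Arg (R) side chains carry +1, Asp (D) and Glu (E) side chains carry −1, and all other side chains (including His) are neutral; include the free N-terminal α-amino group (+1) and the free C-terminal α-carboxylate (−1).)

Positive (K, R): K1, K2, R5, R6, R17 → +5.
Negative (D, E): none → −0.
The N-terminus (+1) and C-terminus (−1) cancel.
Net charge = (+5) + (−0) = +5.

+5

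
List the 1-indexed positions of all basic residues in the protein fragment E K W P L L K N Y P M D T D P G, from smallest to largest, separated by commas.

2, 7

Lysine (K), arginine (R), and histidine (H) have basic, nitrogen-containing side chains.
Matching residues: K2, K7.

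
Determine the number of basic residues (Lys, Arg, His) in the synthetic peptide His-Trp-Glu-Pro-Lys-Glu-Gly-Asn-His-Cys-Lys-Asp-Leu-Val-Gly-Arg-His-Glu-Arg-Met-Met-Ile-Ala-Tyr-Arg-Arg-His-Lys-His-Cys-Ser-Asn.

Matching residues: His1, Lys5, His9, Lys11, Arg16, His17, Arg19, Arg25, Arg26, His27, Lys28, His29.

12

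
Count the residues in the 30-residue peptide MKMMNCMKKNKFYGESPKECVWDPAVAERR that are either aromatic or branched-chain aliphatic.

5

Aromatic: F, W, Y. Branched-chain aliphatic: I, L, V.
Aromatic residues here: F12, Y13, W22 (3).
Branched-chain aliphatic residues here: V21, V26 (2).
The two groups share no amino acid, so total = 3 + 2 = 5.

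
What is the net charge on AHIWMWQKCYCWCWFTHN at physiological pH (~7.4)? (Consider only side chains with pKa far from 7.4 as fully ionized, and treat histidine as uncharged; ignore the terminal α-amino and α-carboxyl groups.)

The side chains ionized at physiological pH are Lys/Arg (+1) and Asp/Glu (−1); with His treated as neutral, nothing else contributes.
Positive (K, R): K8 → +1.
Negative (D, E): none → −0.
Net charge = (+1) + (−0) = +1.

+1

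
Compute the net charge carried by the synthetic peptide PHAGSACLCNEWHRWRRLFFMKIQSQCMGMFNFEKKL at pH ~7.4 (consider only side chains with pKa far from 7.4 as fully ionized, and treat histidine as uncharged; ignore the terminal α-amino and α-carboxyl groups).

+4

At pH ~7.4 the Lys and Arg side chains are protonated (+1), the Asp and Glu side chains are deprotonated (−1), and with His taken as neutral all other side chains carry no charge.
Positive (K, R): R14, R16, R17, K22, K35, K36 → +6.
Negative (D, E): E11, E34 → −2.
Net charge = (+6) + (−2) = +4.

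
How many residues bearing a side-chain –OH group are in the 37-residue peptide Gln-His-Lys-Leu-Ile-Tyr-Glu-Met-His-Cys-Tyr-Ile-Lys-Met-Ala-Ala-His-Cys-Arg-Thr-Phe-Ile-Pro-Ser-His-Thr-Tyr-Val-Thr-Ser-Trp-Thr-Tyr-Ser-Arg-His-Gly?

11

S, T, and Y are the three residues with a side-chain hydroxyl.
Matching residues: Tyr6, Tyr11, Thr20, Ser24, Thr26, Tyr27, Thr29, Ser30, Thr32, Tyr33, Ser34.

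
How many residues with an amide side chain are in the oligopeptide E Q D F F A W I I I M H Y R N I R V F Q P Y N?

4

The amide-side-chain residues are Asn (N) and Gln (Q).
Matching residues: Q2, N15, Q20, N23.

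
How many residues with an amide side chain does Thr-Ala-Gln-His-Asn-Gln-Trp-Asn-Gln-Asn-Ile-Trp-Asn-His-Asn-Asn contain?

The amide-side-chain residues are Asn (N) and Gln (Q).
Matching residues: Gln3, Asn5, Gln6, Asn8, Gln9, Asn10, Asn13, Asn15, Asn16.

9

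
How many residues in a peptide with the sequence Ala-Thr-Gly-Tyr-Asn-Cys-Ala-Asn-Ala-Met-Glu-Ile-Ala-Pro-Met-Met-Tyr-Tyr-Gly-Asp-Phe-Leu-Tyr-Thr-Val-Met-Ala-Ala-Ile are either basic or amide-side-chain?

Basic: H, K, R. Amide-side-chain: N, Q.
Basic residues here: none (0).
Amide-side-chain residues here: Asn5, Asn8 (2).
The two groups share no amino acid, so total = 0 + 2 = 2.

2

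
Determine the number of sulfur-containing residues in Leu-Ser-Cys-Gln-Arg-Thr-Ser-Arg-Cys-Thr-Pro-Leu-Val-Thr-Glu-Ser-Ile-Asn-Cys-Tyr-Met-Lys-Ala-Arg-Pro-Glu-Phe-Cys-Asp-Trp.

5

Cysteine (C, thiol) and methionine (M, thioether) are the two sulfur-containing amino acids.
Matching residues: Cys3, Cys9, Cys19, Met21, Cys28.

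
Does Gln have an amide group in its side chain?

Yes

Only N (asparagine) and Q (glutamine) carry a side-chain carboxamide.
Glutamine is in this group.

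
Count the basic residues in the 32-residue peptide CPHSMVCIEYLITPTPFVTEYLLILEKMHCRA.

K, R, and H are the three residues with basic side chains (ε-amine, guanidinium, and imidazole respectively).
Matching residues: H3, K27, H29, R31.

4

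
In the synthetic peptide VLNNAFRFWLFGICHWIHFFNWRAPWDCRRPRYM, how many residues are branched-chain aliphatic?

V, L, and I make up the branched-chain aliphatic group.
Matching residues: V1, L2, L10, I13, I17.

5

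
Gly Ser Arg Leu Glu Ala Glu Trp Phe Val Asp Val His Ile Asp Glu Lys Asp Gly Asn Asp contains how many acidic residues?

7

The acidic residues are Asp (D) and Glu (E), whose side chains end in a carboxylate group.
Matching residues: Glu5, Glu7, Asp11, Asp15, Glu16, Asp18, Asp21.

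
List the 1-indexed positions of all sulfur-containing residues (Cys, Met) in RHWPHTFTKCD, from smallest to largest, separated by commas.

10

Matching residues: C10.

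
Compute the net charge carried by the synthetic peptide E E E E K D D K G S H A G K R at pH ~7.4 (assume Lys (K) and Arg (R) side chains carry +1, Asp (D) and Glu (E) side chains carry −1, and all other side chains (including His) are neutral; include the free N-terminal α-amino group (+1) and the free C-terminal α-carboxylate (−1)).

-2

Positive (K, R): K5, K8, K14, R15 → +4.
Negative (D, E): E1, E2, E3, E4, D6, D7 → −6.
The N-terminus (+1) and C-terminus (−1) cancel.
Net charge = (+4) + (−6) = −2.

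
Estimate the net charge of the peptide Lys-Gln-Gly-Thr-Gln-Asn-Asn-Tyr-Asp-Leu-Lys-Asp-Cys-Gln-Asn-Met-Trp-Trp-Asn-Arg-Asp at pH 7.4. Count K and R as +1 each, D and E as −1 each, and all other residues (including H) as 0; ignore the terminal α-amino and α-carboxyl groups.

0

Positive (K, R): Lys1, Lys11, Arg20 → +3.
Negative (D, E): Asp9, Asp12, Asp21 → −3.
Net charge = (+3) + (−3) = 0.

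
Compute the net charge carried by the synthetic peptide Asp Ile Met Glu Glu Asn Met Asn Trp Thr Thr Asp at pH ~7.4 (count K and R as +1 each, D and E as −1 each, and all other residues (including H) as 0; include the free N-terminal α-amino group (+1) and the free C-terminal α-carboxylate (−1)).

Positive (K, R): none → +0.
Negative (D, E): Asp1, Glu4, Glu5, Asp12 → −4.
The N-terminus (+1) and C-terminus (−1) cancel.
Net charge = (+0) + (−4) = −4.

-4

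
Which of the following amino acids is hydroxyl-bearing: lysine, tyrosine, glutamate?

S, T, and Y are the three residues with a side-chain hydroxyl.
Of the listed options, only tyrosine belongs to this group.

tyrosine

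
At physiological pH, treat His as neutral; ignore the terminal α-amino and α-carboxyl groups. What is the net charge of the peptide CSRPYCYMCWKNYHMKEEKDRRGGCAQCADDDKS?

At pH ~7.4 the Lys and Arg side chains are protonated (+1), the Asp and Glu side chains are deprotonated (−1), and with His taken as neutral all other side chains carry no charge.
Positive (K, R): R3, K11, K16, K19, R21, R22, K33 → +7.
Negative (D, E): E17, E18, D20, D30, D31, D32 → −6.
Net charge = (+7) + (−6) = +1.

+1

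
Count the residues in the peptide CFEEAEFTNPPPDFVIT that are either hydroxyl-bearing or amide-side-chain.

3

Hydroxyl-bearing: S, T, Y. Amide-side-chain: N, Q.
Hydroxyl-bearing residues here: T8, T17 (2).
Amide-side-chain residues here: N9 (1).
The two groups share no amino acid, so total = 2 + 1 = 3.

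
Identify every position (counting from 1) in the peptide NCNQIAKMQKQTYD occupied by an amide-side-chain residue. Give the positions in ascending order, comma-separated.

1, 3, 4, 9, 11

Asparagine (N) and glutamine (Q) have uncharged amide side chains.
Matching residues: N1, N3, Q4, Q9, Q11.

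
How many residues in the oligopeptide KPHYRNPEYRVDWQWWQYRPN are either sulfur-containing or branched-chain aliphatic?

1

Sulfur-containing: C, M. Branched-chain aliphatic: I, L, V.
Sulfur-containing residues here: none (0).
Branched-chain aliphatic residues here: V11 (1).
The two groups share no amino acid, so total = 0 + 1 = 1.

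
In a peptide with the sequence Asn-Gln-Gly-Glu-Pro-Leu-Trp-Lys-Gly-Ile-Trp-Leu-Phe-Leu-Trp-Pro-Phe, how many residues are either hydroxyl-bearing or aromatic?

5

Hydroxyl-bearing: S, T, Y. Aromatic: F, W, Y.
Hydroxyl-bearing residues here: none (0).
Aromatic residues here: Trp7, Trp11, Phe13, Trp15, Phe17 (5).
(Y belongs to both groups, but none appear in this sequence.) Total = 0 + 5 = 5.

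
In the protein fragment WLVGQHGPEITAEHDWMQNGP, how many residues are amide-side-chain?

Asparagine (N) and glutamine (Q) have uncharged amide side chains.
Matching residues: Q5, Q18, N19.

3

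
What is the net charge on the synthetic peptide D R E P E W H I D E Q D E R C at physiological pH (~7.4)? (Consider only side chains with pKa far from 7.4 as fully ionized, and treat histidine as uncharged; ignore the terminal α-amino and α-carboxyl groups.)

Near pH 7.4, K and R contribute +1 each, D and E contribute −1 each, and every other side chain (His included, as stated) is uncharged.
Positive (K, R): R2, R14 → +2.
Negative (D, E): D1, E3, E5, D9, E10, D12, E13 → −7.
Net charge = (+2) + (−7) = −5.

-5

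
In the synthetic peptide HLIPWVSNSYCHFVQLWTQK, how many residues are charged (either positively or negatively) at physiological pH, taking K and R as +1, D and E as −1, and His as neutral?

Charged side chains at pH ~7.4: K, R (positive); D, E (negative).
Matching residues: K20.

1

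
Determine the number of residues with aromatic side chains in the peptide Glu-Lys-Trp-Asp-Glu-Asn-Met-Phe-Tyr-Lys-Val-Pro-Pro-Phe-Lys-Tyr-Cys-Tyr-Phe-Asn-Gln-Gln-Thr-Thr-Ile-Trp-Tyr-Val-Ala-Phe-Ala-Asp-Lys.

Phenylalanine (F), tryptophan (W), and tyrosine (Y) have aromatic ring side chains.
Matching residues: Trp3, Phe8, Tyr9, Phe14, Tyr16, Tyr18, Phe19, Trp26, Tyr27, Phe30.

10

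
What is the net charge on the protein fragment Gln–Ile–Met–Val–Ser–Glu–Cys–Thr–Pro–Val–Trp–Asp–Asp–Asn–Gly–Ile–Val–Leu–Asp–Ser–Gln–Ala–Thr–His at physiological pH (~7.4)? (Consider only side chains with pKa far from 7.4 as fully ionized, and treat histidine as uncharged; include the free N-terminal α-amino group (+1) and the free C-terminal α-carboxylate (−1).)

-4

At pH ~7.4 the Lys and Arg side chains are protonated (+1), the Asp and Glu side chains are deprotonated (−1), and with His taken as neutral all other side chains carry no charge.
Positive (K, R): none → +0.
Negative (D, E): Glu6, Asp12, Asp13, Asp19 → −4.
The N-terminus (+1) and C-terminus (−1) cancel.
Net charge = (+0) + (−4) = −4.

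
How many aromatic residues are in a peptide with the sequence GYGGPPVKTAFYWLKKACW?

F, W, and Y each carry an aromatic ring on the side chain.
Matching residues: Y2, F11, Y12, W13, W19.

5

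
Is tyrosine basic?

The basic amino acids are Lys (K), Arg (R), and His (H).
Tyrosine is not in this group.

No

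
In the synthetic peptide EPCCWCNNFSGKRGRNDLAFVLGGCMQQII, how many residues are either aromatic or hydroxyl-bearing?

Aromatic: F, W, Y. Hydroxyl-bearing: S, T, Y.
Aromatic residues here: W5, F9, F20 (3).
Hydroxyl-bearing residues here: S10 (1).
(Y belongs to both groups, but none appear in this sequence.) Total = 3 + 1 = 4.

4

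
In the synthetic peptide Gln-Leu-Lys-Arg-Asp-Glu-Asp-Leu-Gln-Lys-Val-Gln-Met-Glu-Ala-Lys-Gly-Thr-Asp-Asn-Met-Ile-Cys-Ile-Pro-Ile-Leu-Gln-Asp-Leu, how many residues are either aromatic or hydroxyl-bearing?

Aromatic: F, W, Y. Hydroxyl-bearing: S, T, Y.
Aromatic residues here: none (0).
Hydroxyl-bearing residues here: Thr18 (1).
(Y belongs to both groups, but none appear in this sequence.) Total = 0 + 1 = 1.

1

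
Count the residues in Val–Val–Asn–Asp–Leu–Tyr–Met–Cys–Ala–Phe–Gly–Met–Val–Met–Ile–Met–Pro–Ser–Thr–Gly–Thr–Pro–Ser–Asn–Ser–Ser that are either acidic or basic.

1

Acidic: D, E. Basic: H, K, R.
Acidic residues here: Asp4 (1).
Basic residues here: none (0).
The two groups share no amino acid, so total = 1 + 0 = 1.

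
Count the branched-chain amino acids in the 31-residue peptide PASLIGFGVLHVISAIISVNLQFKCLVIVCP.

The BCAAs are Val, Leu, and Ile — aliphatic side chains with a branch point.
Matching residues: L4, I5, V9, L10, V12, I13, I16, I17, V19, L21, L26, V27, I28, V29.

14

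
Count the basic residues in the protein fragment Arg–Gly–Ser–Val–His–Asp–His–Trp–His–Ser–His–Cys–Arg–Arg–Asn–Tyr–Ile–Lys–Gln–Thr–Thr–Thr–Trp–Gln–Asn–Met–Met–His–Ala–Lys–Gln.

10

Lysine (K), arginine (R), and histidine (H) have basic, nitrogen-containing side chains.
Matching residues: Arg1, His5, His7, His9, His11, Arg13, Arg14, Lys18, His28, Lys30.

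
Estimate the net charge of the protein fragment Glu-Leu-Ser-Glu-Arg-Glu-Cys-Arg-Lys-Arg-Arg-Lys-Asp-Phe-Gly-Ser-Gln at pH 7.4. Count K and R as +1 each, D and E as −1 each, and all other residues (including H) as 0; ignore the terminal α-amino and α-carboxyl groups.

Positive (K, R): Arg5, Arg8, Lys9, Arg10, Arg11, Lys12 → +6.
Negative (D, E): Glu1, Glu4, Glu6, Asp13 → −4.
Net charge = (+6) + (−4) = +2.

+2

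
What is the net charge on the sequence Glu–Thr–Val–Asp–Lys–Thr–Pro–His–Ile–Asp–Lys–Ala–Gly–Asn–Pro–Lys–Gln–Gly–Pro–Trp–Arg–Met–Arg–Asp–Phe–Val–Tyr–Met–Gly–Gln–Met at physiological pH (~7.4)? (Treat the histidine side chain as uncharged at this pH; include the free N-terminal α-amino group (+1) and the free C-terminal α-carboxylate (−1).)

At pH ~7.4 the Lys and Arg side chains are protonated (+1), the Asp and Glu side chains are deprotonated (−1), and with His taken as neutral all other side chains carry no charge.
Positive (K, R): Lys5, Lys11, Lys16, Arg21, Arg23 → +5.
Negative (D, E): Glu1, Asp4, Asp10, Asp24 → −4.
The N-terminus (+1) and C-terminus (−1) cancel.
Net charge = (+5) + (−4) = +1.

+1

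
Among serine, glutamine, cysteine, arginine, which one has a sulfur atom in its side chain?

cysteine

The sulfur-bearing residues are cysteine (–SH) and methionine (–S–CH₃).
Of the listed options, only cysteine belongs to this group.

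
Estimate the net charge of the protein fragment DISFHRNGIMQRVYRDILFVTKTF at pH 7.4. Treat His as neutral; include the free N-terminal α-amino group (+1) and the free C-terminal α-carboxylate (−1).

+2

Near pH 7.4, K and R contribute +1 each, D and E contribute −1 each, and every other side chain (His included, as stated) is uncharged.
Positive (K, R): R6, R12, R15, K22 → +4.
Negative (D, E): D1, D16 → −2.
The N-terminus (+1) and C-terminus (−1) cancel.
Net charge = (+4) + (−2) = +2.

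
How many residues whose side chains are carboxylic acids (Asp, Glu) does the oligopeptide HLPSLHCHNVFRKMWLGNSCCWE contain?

Matching residues: E23.

1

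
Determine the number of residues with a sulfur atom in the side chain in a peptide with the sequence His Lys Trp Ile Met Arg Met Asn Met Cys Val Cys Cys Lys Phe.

The sulfur-bearing residues are cysteine (–SH) and methionine (–S–CH₃).
Matching residues: Met5, Met7, Met9, Cys10, Cys12, Cys13.

6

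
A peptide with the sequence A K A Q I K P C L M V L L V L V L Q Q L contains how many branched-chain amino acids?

Valine (V), leucine (L), and isoleucine (I) are the branched-chain amino acids.
Matching residues: I5, L9, V11, L12, L13, V14, L15, V16, L17, L20.

10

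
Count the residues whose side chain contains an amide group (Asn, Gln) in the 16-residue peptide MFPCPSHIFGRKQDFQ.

Matching residues: Q13, Q16.

2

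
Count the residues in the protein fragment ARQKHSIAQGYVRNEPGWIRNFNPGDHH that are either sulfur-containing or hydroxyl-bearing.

Sulfur-containing: C, M. Hydroxyl-bearing: S, T, Y.
Sulfur-containing residues here: none (0).
Hydroxyl-bearing residues here: S6, Y11 (2).
The two groups share no amino acid, so total = 0 + 2 = 2.

2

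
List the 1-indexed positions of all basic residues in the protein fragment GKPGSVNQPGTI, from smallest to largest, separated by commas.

2

K, R, and H are the three residues with basic side chains (ε-amine, guanidinium, and imidazole respectively).
Matching residues: K2.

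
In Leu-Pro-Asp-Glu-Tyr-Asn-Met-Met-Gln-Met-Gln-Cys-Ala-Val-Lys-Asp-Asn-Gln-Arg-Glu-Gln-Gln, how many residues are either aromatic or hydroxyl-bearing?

1

Aromatic: F, W, Y. Hydroxyl-bearing: S, T, Y.
Aromatic residues here: Tyr5 (1).
Hydroxyl-bearing residues here: Tyr5 (1).
Y is in both groups, so the 1 Y residue must not be double-counted.
Total = 1 + 1 − 1 = 1.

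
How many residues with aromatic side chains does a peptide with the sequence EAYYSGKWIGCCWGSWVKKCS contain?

The aromatic amino acids are Phe (F, benzyl), Trp (W, indole), and Tyr (Y, phenol).
Matching residues: Y3, Y4, W8, W13, W16.

5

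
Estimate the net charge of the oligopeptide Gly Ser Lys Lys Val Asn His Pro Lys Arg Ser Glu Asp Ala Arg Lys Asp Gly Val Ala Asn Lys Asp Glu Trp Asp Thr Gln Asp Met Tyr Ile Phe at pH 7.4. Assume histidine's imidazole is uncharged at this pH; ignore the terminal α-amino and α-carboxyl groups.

Near pH 7.4, K and R contribute +1 each, D and E contribute −1 each, and every other side chain (His included, as stated) is uncharged.
Positive (K, R): Lys3, Lys4, Lys9, Arg10, Arg15, Lys16, Lys22 → +7.
Negative (D, E): Glu12, Asp13, Asp17, Asp23, Glu24, Asp26, Asp29 → −7.
Net charge = (+7) + (−7) = 0.

0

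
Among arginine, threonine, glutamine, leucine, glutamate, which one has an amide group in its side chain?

Asparagine (N) and glutamine (Q) have uncharged amide side chains.
Of the listed options, only glutamine belongs to this group.

glutamine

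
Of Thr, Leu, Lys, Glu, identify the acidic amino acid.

Only D (aspartate) and E (glutamate) carry a side-chain carboxylic acid.
Of the listed options, only Glu belongs to this group.

Glu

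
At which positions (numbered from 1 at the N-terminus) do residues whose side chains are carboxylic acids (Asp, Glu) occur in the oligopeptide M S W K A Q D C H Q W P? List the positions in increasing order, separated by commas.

Matching residues: D7.

7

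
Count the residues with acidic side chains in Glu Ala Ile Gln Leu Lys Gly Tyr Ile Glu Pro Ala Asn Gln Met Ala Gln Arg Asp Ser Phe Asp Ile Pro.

Aspartate (D) and glutamate (E) have carboxylic-acid side chains and are the acidic amino acids.
Matching residues: Glu1, Glu10, Asp19, Asp22.

4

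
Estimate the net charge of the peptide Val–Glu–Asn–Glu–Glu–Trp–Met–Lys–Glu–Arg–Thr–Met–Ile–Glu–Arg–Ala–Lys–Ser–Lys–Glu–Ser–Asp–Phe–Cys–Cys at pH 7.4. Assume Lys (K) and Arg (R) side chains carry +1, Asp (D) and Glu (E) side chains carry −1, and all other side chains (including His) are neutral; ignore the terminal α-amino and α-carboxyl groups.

-2

Positive (K, R): Lys8, Arg10, Arg15, Lys17, Lys19 → +5.
Negative (D, E): Glu2, Glu4, Glu5, Glu9, Glu14, Glu20, Asp22 → −7.
Net charge = (+5) + (−7) = −2.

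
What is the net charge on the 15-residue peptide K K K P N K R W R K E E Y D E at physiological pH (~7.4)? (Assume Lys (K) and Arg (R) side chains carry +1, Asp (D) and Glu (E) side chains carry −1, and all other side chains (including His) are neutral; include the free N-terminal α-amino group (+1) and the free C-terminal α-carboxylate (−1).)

+3

Positive (K, R): K1, K2, K3, K6, R7, R9, K10 → +7.
Negative (D, E): E11, E12, D14, E15 → −4.
The N-terminus (+1) and C-terminus (−1) cancel.
Net charge = (+7) + (−4) = +3.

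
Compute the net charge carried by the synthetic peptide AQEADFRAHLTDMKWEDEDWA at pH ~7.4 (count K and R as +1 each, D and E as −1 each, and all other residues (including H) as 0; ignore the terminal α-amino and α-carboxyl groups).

Positive (K, R): R7, K14 → +2.
Negative (D, E): E3, D5, D12, E16, D17, E18, D19 → −7.
Net charge = (+2) + (−7) = −5.

-5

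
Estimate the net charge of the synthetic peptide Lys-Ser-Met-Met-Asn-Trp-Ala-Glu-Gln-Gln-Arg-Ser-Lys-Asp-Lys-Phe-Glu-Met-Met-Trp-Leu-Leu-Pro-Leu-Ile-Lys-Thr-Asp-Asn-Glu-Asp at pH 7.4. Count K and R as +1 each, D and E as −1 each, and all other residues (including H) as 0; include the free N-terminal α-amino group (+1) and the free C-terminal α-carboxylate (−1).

Positive (K, R): Lys1, Arg11, Lys13, Lys15, Lys26 → +5.
Negative (D, E): Glu8, Asp14, Glu17, Asp28, Glu30, Asp31 → −6.
The N-terminus (+1) and C-terminus (−1) cancel.
Net charge = (+5) + (−6) = −1.

-1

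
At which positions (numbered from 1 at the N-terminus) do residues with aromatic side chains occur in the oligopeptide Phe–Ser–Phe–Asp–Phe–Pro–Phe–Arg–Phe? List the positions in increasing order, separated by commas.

1, 3, 5, 7, 9

Phenylalanine (F), tryptophan (W), and tyrosine (Y) have aromatic ring side chains.
Matching residues: Phe1, Phe3, Phe5, Phe7, Phe9.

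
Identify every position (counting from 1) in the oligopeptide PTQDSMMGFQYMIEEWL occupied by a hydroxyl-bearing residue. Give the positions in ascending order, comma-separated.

2, 5, 11

Serine (S), threonine (T), and tyrosine (Y) each carry a hydroxyl group on the side chain.
Matching residues: T2, S5, Y11.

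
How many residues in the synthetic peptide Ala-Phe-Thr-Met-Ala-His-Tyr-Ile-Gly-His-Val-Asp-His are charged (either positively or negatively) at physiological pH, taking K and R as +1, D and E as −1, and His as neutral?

1

Charged side chains at pH ~7.4: K, R (positive); D, E (negative).
Matching residues: Asp12.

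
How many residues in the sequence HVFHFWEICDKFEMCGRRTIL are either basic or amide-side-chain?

Basic: H, K, R. Amide-side-chain: N, Q.
Basic residues here: H1, H4, K11, R17, R18 (5).
Amide-side-chain residues here: none (0).
The two groups share no amino acid, so total = 5 + 0 = 5.

5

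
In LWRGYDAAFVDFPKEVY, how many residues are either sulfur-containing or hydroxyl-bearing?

2

Sulfur-containing: C, M. Hydroxyl-bearing: S, T, Y.
Sulfur-containing residues here: none (0).
Hydroxyl-bearing residues here: Y5, Y17 (2).
The two groups share no amino acid, so total = 0 + 2 = 2.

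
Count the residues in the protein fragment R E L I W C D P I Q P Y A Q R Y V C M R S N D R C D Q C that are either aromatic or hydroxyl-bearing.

4

Aromatic: F, W, Y. Hydroxyl-bearing: S, T, Y.
Aromatic residues here: W5, Y12, Y16 (3).
Hydroxyl-bearing residues here: Y12, Y16, S21 (3).
Y is in both groups, so the 2 Y residues must not be double-counted.
Total = 3 + 3 − 2 = 4.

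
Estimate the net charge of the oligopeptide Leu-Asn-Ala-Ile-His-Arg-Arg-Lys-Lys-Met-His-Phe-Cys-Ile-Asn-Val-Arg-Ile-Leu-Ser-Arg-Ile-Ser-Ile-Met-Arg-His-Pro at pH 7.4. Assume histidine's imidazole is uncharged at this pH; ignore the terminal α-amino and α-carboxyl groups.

+7

At pH ~7.4 the Lys and Arg side chains are protonated (+1), the Asp and Glu side chains are deprotonated (−1), and with His taken as neutral all other side chains carry no charge.
Positive (K, R): Arg6, Arg7, Lys8, Lys9, Arg17, Arg21, Arg26 → +7.
Negative (D, E): none → −0.
Net charge = (+7) + (−0) = +7.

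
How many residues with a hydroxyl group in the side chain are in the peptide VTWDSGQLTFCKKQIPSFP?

Serine (S), threonine (T), and tyrosine (Y) each carry a hydroxyl group on the side chain.
Matching residues: T2, S5, T9, S17.

4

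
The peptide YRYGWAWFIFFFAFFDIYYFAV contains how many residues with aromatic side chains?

13

The aromatic amino acids are Phe (F, benzyl), Trp (W, indole), and Tyr (Y, phenol).
Matching residues: Y1, Y3, W5, W7, F8, F10, F11, F12, F14, F15, Y18, Y19, F20.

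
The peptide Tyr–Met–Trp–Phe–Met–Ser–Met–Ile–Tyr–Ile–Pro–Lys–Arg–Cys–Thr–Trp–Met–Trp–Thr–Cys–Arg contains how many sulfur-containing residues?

The sulfur-bearing residues are cysteine (–SH) and methionine (–S–CH₃).
Matching residues: Met2, Met5, Met7, Cys14, Met17, Cys20.

6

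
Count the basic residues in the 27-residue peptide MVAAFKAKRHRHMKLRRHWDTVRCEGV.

The basic amino acids are Lys (K), Arg (R), and His (H).
Matching residues: K6, K8, R9, H10, R11, H12, K14, R16, R17, H18, R23.

11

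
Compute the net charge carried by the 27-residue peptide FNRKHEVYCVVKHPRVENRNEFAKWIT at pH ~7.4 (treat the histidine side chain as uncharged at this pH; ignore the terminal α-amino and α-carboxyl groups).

The side chains ionized at physiological pH are Lys/Arg (+1) and Asp/Glu (−1); with His treated as neutral, nothing else contributes.
Positive (K, R): R3, K4, K12, R15, R19, K24 → +6.
Negative (D, E): E6, E17, E21 → −3.
Net charge = (+6) + (−3) = +3.

+3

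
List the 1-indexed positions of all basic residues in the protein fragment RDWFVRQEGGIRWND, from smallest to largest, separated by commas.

K, R, and H are the three residues with basic side chains (ε-amine, guanidinium, and imidazole respectively).
Matching residues: R1, R6, R12.

1, 6, 12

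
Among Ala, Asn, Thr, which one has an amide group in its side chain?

Asn

Only N (asparagine) and Q (glutamine) carry a side-chain carboxamide.
Of the listed options, only Asn belongs to this group.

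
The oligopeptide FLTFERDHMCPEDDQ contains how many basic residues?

2

The basic amino acids are Lys (K), Arg (R), and His (H).
Matching residues: R6, H8.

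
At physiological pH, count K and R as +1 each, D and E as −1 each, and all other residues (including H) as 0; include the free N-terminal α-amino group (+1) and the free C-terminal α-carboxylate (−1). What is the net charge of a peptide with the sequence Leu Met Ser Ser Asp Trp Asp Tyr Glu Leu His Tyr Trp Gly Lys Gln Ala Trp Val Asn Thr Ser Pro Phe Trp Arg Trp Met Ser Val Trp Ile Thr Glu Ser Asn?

Positive (K, R): Lys15, Arg26 → +2.
Negative (D, E): Asp5, Asp7, Glu9, Glu34 → −4.
The N-terminus (+1) and C-terminus (−1) cancel.
Net charge = (+2) + (−4) = −2.

-2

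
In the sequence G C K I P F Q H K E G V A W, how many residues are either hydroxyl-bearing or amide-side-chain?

Hydroxyl-bearing: S, T, Y. Amide-side-chain: N, Q.
Hydroxyl-bearing residues here: none (0).
Amide-side-chain residues here: Q7 (1).
The two groups share no amino acid, so total = 0 + 1 = 1.

1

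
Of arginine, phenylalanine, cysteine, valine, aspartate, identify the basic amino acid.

arginine

K, R, and H are the three residues with basic side chains (ε-amine, guanidinium, and imidazole respectively).
Of the listed options, only arginine belongs to this group.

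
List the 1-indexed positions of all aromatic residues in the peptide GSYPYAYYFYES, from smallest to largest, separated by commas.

Phenylalanine (F), tryptophan (W), and tyrosine (Y) have aromatic ring side chains.
Matching residues: Y3, Y5, Y7, Y8, F9, Y10.

3, 5, 7, 8, 9, 10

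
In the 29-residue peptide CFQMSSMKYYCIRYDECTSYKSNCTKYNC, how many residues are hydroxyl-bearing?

11

Serine (S), threonine (T), and tyrosine (Y) each carry a hydroxyl group on the side chain.
Matching residues: S5, S6, Y9, Y10, Y14, T18, S19, Y20, S22, T25, Y27.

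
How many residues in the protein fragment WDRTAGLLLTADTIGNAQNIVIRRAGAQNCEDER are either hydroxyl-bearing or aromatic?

Hydroxyl-bearing: S, T, Y. Aromatic: F, W, Y.
Hydroxyl-bearing residues here: T4, T10, T13 (3).
Aromatic residues here: W1 (1).
(Y belongs to both groups, but none appear in this sequence.) Total = 3 + 1 = 4.

4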